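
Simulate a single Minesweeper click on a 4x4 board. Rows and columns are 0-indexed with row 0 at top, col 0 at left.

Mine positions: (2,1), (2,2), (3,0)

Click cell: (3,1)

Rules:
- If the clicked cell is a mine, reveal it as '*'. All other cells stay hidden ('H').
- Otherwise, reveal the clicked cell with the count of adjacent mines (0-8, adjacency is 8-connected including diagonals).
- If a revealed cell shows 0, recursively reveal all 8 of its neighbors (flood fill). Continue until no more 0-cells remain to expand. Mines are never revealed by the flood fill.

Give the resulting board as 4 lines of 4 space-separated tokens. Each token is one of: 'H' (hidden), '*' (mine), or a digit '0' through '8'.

H H H H
H H H H
H H H H
H 3 H H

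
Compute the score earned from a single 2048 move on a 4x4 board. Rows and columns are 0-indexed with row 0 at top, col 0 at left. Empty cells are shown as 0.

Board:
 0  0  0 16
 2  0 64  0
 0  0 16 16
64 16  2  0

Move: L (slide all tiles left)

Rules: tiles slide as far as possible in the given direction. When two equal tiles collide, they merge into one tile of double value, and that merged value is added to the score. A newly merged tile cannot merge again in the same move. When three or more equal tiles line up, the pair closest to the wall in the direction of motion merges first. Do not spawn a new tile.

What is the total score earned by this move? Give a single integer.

Answer: 32

Derivation:
Slide left:
row 0: [0, 0, 0, 16] -> [16, 0, 0, 0]  score +0 (running 0)
row 1: [2, 0, 64, 0] -> [2, 64, 0, 0]  score +0 (running 0)
row 2: [0, 0, 16, 16] -> [32, 0, 0, 0]  score +32 (running 32)
row 3: [64, 16, 2, 0] -> [64, 16, 2, 0]  score +0 (running 32)
Board after move:
16  0  0  0
 2 64  0  0
32  0  0  0
64 16  2  0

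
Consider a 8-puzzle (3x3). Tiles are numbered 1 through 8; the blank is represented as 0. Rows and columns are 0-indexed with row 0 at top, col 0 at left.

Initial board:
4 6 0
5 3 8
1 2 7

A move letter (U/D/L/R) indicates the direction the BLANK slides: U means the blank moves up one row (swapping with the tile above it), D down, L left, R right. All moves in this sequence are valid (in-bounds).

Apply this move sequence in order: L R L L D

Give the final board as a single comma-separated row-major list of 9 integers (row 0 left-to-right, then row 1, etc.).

After move 1 (L):
4 0 6
5 3 8
1 2 7

After move 2 (R):
4 6 0
5 3 8
1 2 7

After move 3 (L):
4 0 6
5 3 8
1 2 7

After move 4 (L):
0 4 6
5 3 8
1 2 7

After move 5 (D):
5 4 6
0 3 8
1 2 7

Answer: 5, 4, 6, 0, 3, 8, 1, 2, 7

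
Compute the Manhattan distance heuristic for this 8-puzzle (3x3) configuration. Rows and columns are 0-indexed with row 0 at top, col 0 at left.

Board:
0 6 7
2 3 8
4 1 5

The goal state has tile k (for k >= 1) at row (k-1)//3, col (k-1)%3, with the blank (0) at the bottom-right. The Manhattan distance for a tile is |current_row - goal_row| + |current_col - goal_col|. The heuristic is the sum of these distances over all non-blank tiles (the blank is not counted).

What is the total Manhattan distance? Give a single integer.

Tile 6: (0,1)->(1,2) = 2
Tile 7: (0,2)->(2,0) = 4
Tile 2: (1,0)->(0,1) = 2
Tile 3: (1,1)->(0,2) = 2
Tile 8: (1,2)->(2,1) = 2
Tile 4: (2,0)->(1,0) = 1
Tile 1: (2,1)->(0,0) = 3
Tile 5: (2,2)->(1,1) = 2
Sum: 2 + 4 + 2 + 2 + 2 + 1 + 3 + 2 = 18

Answer: 18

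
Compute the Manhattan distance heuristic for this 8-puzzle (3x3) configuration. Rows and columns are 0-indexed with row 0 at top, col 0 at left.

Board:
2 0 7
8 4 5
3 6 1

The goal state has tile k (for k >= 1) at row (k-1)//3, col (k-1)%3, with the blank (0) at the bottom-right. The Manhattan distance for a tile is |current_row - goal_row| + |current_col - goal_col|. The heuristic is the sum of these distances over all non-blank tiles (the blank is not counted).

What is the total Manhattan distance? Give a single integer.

Tile 2: (0,0)->(0,1) = 1
Tile 7: (0,2)->(2,0) = 4
Tile 8: (1,0)->(2,1) = 2
Tile 4: (1,1)->(1,0) = 1
Tile 5: (1,2)->(1,1) = 1
Tile 3: (2,0)->(0,2) = 4
Tile 6: (2,1)->(1,2) = 2
Tile 1: (2,2)->(0,0) = 4
Sum: 1 + 4 + 2 + 1 + 1 + 4 + 2 + 4 = 19

Answer: 19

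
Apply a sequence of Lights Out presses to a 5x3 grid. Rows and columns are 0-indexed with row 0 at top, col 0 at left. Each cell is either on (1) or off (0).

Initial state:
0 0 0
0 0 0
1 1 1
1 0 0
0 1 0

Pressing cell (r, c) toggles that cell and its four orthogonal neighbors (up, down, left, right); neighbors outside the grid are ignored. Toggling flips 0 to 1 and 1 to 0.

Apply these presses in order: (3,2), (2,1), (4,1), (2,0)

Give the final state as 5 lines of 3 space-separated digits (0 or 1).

After press 1 at (3,2):
0 0 0
0 0 0
1 1 0
1 1 1
0 1 1

After press 2 at (2,1):
0 0 0
0 1 0
0 0 1
1 0 1
0 1 1

After press 3 at (4,1):
0 0 0
0 1 0
0 0 1
1 1 1
1 0 0

After press 4 at (2,0):
0 0 0
1 1 0
1 1 1
0 1 1
1 0 0

Answer: 0 0 0
1 1 0
1 1 1
0 1 1
1 0 0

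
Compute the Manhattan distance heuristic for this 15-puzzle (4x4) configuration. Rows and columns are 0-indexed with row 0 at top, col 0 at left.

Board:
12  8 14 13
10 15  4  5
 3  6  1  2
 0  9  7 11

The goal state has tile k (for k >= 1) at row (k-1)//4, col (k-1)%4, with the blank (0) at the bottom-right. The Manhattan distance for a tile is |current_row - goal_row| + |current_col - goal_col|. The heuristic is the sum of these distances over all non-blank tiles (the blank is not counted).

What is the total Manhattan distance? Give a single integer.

Answer: 47

Derivation:
Tile 12: at (0,0), goal (2,3), distance |0-2|+|0-3| = 5
Tile 8: at (0,1), goal (1,3), distance |0-1|+|1-3| = 3
Tile 14: at (0,2), goal (3,1), distance |0-3|+|2-1| = 4
Tile 13: at (0,3), goal (3,0), distance |0-3|+|3-0| = 6
Tile 10: at (1,0), goal (2,1), distance |1-2|+|0-1| = 2
Tile 15: at (1,1), goal (3,2), distance |1-3|+|1-2| = 3
Tile 4: at (1,2), goal (0,3), distance |1-0|+|2-3| = 2
Tile 5: at (1,3), goal (1,0), distance |1-1|+|3-0| = 3
Tile 3: at (2,0), goal (0,2), distance |2-0|+|0-2| = 4
Tile 6: at (2,1), goal (1,1), distance |2-1|+|1-1| = 1
Tile 1: at (2,2), goal (0,0), distance |2-0|+|2-0| = 4
Tile 2: at (2,3), goal (0,1), distance |2-0|+|3-1| = 4
Tile 9: at (3,1), goal (2,0), distance |3-2|+|1-0| = 2
Tile 7: at (3,2), goal (1,2), distance |3-1|+|2-2| = 2
Tile 11: at (3,3), goal (2,2), distance |3-2|+|3-2| = 2
Sum: 5 + 3 + 4 + 6 + 2 + 3 + 2 + 3 + 4 + 1 + 4 + 4 + 2 + 2 + 2 = 47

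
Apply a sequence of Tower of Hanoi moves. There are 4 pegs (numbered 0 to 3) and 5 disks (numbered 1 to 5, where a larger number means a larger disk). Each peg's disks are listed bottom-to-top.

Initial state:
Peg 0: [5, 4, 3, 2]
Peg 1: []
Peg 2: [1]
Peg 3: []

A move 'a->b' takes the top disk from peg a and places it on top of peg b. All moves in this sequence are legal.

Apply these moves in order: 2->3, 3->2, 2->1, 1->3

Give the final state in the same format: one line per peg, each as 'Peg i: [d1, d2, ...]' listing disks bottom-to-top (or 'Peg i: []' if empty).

After move 1 (2->3):
Peg 0: [5, 4, 3, 2]
Peg 1: []
Peg 2: []
Peg 3: [1]

After move 2 (3->2):
Peg 0: [5, 4, 3, 2]
Peg 1: []
Peg 2: [1]
Peg 3: []

After move 3 (2->1):
Peg 0: [5, 4, 3, 2]
Peg 1: [1]
Peg 2: []
Peg 3: []

After move 4 (1->3):
Peg 0: [5, 4, 3, 2]
Peg 1: []
Peg 2: []
Peg 3: [1]

Answer: Peg 0: [5, 4, 3, 2]
Peg 1: []
Peg 2: []
Peg 3: [1]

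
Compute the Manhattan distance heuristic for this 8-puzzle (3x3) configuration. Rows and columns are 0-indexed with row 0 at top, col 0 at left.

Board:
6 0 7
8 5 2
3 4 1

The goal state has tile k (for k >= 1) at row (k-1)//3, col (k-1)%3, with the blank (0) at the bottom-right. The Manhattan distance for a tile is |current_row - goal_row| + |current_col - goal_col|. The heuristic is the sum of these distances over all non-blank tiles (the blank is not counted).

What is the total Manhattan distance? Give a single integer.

Tile 6: at (0,0), goal (1,2), distance |0-1|+|0-2| = 3
Tile 7: at (0,2), goal (2,0), distance |0-2|+|2-0| = 4
Tile 8: at (1,0), goal (2,1), distance |1-2|+|0-1| = 2
Tile 5: at (1,1), goal (1,1), distance |1-1|+|1-1| = 0
Tile 2: at (1,2), goal (0,1), distance |1-0|+|2-1| = 2
Tile 3: at (2,0), goal (0,2), distance |2-0|+|0-2| = 4
Tile 4: at (2,1), goal (1,0), distance |2-1|+|1-0| = 2
Tile 1: at (2,2), goal (0,0), distance |2-0|+|2-0| = 4
Sum: 3 + 4 + 2 + 0 + 2 + 4 + 2 + 4 = 21

Answer: 21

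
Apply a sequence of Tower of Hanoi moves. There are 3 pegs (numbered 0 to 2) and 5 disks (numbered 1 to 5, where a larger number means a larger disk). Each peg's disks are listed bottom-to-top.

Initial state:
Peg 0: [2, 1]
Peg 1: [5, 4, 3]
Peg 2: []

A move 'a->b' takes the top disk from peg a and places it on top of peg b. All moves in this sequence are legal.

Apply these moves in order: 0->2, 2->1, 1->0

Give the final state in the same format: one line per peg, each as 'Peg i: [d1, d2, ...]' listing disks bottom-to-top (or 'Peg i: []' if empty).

Answer: Peg 0: [2, 1]
Peg 1: [5, 4, 3]
Peg 2: []

Derivation:
After move 1 (0->2):
Peg 0: [2]
Peg 1: [5, 4, 3]
Peg 2: [1]

After move 2 (2->1):
Peg 0: [2]
Peg 1: [5, 4, 3, 1]
Peg 2: []

After move 3 (1->0):
Peg 0: [2, 1]
Peg 1: [5, 4, 3]
Peg 2: []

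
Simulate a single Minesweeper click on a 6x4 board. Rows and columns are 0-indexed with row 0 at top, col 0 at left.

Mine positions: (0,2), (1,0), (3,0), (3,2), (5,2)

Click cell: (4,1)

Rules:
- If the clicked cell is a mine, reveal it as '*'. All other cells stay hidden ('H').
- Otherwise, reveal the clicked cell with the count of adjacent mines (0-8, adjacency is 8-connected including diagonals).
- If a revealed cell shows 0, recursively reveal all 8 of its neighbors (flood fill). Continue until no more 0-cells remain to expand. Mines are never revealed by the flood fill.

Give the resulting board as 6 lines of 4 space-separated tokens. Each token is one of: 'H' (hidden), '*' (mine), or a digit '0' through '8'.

H H H H
H H H H
H H H H
H H H H
H 3 H H
H H H H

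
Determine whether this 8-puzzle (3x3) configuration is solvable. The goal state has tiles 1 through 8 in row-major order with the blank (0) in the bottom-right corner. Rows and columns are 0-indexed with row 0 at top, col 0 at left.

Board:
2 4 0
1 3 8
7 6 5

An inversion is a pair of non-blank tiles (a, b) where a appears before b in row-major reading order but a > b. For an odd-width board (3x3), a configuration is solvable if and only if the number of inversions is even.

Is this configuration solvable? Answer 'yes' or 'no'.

Answer: no

Derivation:
Inversions (pairs i<j in row-major order where tile[i] > tile[j] > 0): 9
9 is odd, so the puzzle is not solvable.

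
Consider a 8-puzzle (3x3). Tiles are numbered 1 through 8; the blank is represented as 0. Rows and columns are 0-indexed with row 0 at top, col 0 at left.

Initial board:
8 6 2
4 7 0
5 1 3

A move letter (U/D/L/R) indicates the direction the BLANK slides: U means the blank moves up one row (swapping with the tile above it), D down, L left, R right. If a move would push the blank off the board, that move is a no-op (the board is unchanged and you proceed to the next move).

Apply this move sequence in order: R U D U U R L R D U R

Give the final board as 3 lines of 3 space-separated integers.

Answer: 8 6 0
4 7 2
5 1 3

Derivation:
After move 1 (R):
8 6 2
4 7 0
5 1 3

After move 2 (U):
8 6 0
4 7 2
5 1 3

After move 3 (D):
8 6 2
4 7 0
5 1 3

After move 4 (U):
8 6 0
4 7 2
5 1 3

After move 5 (U):
8 6 0
4 7 2
5 1 3

After move 6 (R):
8 6 0
4 7 2
5 1 3

After move 7 (L):
8 0 6
4 7 2
5 1 3

After move 8 (R):
8 6 0
4 7 2
5 1 3

After move 9 (D):
8 6 2
4 7 0
5 1 3

After move 10 (U):
8 6 0
4 7 2
5 1 3

After move 11 (R):
8 6 0
4 7 2
5 1 3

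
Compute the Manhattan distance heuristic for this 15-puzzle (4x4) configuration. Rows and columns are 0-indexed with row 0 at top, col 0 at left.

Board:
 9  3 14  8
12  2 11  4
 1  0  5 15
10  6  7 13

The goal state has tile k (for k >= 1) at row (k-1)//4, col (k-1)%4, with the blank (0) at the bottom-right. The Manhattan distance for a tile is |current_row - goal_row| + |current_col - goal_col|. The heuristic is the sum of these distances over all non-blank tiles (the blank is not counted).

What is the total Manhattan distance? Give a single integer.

Answer: 31

Derivation:
Tile 9: (0,0)->(2,0) = 2
Tile 3: (0,1)->(0,2) = 1
Tile 14: (0,2)->(3,1) = 4
Tile 8: (0,3)->(1,3) = 1
Tile 12: (1,0)->(2,3) = 4
Tile 2: (1,1)->(0,1) = 1
Tile 11: (1,2)->(2,2) = 1
Tile 4: (1,3)->(0,3) = 1
Tile 1: (2,0)->(0,0) = 2
Tile 5: (2,2)->(1,0) = 3
Tile 15: (2,3)->(3,2) = 2
Tile 10: (3,0)->(2,1) = 2
Tile 6: (3,1)->(1,1) = 2
Tile 7: (3,2)->(1,2) = 2
Tile 13: (3,3)->(3,0) = 3
Sum: 2 + 1 + 4 + 1 + 4 + 1 + 1 + 1 + 2 + 3 + 2 + 2 + 2 + 2 + 3 = 31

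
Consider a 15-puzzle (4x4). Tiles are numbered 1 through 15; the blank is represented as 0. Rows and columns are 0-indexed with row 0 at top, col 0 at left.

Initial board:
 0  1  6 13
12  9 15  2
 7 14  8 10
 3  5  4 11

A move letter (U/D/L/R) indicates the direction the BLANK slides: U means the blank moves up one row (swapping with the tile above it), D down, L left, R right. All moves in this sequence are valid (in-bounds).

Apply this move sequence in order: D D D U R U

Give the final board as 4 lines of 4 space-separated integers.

Answer: 12  1  6 13
 7  0 15  2
14  9  8 10
 3  5  4 11

Derivation:
After move 1 (D):
12  1  6 13
 0  9 15  2
 7 14  8 10
 3  5  4 11

After move 2 (D):
12  1  6 13
 7  9 15  2
 0 14  8 10
 3  5  4 11

After move 3 (D):
12  1  6 13
 7  9 15  2
 3 14  8 10
 0  5  4 11

After move 4 (U):
12  1  6 13
 7  9 15  2
 0 14  8 10
 3  5  4 11

After move 5 (R):
12  1  6 13
 7  9 15  2
14  0  8 10
 3  5  4 11

After move 6 (U):
12  1  6 13
 7  0 15  2
14  9  8 10
 3  5  4 11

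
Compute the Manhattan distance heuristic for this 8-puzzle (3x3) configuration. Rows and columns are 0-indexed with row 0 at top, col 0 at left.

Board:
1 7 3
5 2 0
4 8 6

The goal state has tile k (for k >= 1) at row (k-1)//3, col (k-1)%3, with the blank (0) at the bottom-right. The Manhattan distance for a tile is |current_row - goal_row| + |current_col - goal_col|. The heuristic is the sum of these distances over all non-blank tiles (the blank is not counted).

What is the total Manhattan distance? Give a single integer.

Answer: 7

Derivation:
Tile 1: at (0,0), goal (0,0), distance |0-0|+|0-0| = 0
Tile 7: at (0,1), goal (2,0), distance |0-2|+|1-0| = 3
Tile 3: at (0,2), goal (0,2), distance |0-0|+|2-2| = 0
Tile 5: at (1,0), goal (1,1), distance |1-1|+|0-1| = 1
Tile 2: at (1,1), goal (0,1), distance |1-0|+|1-1| = 1
Tile 4: at (2,0), goal (1,0), distance |2-1|+|0-0| = 1
Tile 8: at (2,1), goal (2,1), distance |2-2|+|1-1| = 0
Tile 6: at (2,2), goal (1,2), distance |2-1|+|2-2| = 1
Sum: 0 + 3 + 0 + 1 + 1 + 1 + 0 + 1 = 7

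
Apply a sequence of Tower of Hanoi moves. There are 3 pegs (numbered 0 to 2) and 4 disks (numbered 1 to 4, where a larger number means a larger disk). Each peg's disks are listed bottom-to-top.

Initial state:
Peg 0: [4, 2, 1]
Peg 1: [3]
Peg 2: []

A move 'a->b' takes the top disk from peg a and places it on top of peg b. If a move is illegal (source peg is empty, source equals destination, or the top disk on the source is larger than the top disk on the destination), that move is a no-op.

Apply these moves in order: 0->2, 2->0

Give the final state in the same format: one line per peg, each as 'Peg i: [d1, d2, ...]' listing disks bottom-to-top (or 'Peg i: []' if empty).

After move 1 (0->2):
Peg 0: [4, 2]
Peg 1: [3]
Peg 2: [1]

After move 2 (2->0):
Peg 0: [4, 2, 1]
Peg 1: [3]
Peg 2: []

Answer: Peg 0: [4, 2, 1]
Peg 1: [3]
Peg 2: []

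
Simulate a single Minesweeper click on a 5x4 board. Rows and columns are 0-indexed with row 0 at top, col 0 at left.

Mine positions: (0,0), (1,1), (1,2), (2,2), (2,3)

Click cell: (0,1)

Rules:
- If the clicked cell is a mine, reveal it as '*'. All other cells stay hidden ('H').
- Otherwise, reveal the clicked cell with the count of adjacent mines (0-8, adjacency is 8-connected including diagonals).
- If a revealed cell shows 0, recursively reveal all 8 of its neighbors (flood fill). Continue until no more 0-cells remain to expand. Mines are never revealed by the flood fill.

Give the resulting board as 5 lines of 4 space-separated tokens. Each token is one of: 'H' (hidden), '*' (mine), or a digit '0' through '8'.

H 3 H H
H H H H
H H H H
H H H H
H H H H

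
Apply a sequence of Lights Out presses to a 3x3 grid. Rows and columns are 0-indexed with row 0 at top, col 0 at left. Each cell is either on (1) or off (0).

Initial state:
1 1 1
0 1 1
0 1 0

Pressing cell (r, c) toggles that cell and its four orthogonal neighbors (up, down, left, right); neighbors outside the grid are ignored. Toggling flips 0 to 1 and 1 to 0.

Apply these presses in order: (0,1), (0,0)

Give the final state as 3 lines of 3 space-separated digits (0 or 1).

After press 1 at (0,1):
0 0 0
0 0 1
0 1 0

After press 2 at (0,0):
1 1 0
1 0 1
0 1 0

Answer: 1 1 0
1 0 1
0 1 0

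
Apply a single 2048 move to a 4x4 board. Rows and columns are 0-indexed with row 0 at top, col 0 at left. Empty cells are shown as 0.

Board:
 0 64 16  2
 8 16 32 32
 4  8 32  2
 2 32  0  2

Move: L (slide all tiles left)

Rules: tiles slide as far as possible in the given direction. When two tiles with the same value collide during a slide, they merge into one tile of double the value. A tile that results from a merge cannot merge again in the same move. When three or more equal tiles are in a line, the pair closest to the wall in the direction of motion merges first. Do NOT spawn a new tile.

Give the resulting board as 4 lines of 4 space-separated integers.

Slide left:
row 0: [0, 64, 16, 2] -> [64, 16, 2, 0]
row 1: [8, 16, 32, 32] -> [8, 16, 64, 0]
row 2: [4, 8, 32, 2] -> [4, 8, 32, 2]
row 3: [2, 32, 0, 2] -> [2, 32, 2, 0]

Answer: 64 16  2  0
 8 16 64  0
 4  8 32  2
 2 32  2  0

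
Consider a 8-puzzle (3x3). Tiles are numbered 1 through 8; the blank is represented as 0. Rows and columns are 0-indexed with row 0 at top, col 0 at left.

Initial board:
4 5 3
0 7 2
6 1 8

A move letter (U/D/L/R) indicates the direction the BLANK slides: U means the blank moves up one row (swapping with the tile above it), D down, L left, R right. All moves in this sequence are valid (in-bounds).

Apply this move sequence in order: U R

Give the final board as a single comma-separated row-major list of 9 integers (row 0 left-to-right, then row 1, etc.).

Answer: 5, 0, 3, 4, 7, 2, 6, 1, 8

Derivation:
After move 1 (U):
0 5 3
4 7 2
6 1 8

After move 2 (R):
5 0 3
4 7 2
6 1 8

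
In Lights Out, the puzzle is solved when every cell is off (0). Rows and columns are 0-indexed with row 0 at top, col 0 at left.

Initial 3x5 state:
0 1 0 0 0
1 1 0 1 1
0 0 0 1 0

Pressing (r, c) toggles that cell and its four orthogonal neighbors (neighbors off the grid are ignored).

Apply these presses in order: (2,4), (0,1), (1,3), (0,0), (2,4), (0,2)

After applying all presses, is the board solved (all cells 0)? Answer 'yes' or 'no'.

Answer: yes

Derivation:
After press 1 at (2,4):
0 1 0 0 0
1 1 0 1 0
0 0 0 0 1

After press 2 at (0,1):
1 0 1 0 0
1 0 0 1 0
0 0 0 0 1

After press 3 at (1,3):
1 0 1 1 0
1 0 1 0 1
0 0 0 1 1

After press 4 at (0,0):
0 1 1 1 0
0 0 1 0 1
0 0 0 1 1

After press 5 at (2,4):
0 1 1 1 0
0 0 1 0 0
0 0 0 0 0

After press 6 at (0,2):
0 0 0 0 0
0 0 0 0 0
0 0 0 0 0

Lights still on: 0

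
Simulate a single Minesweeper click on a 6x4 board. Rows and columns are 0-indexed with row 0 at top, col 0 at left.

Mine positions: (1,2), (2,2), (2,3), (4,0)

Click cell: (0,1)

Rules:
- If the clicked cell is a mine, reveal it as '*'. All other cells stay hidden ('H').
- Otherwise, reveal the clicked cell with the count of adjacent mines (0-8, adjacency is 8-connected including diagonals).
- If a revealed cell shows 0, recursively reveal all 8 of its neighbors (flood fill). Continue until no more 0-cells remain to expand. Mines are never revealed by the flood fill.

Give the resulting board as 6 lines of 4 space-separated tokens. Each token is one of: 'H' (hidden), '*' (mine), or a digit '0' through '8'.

H 1 H H
H H H H
H H H H
H H H H
H H H H
H H H H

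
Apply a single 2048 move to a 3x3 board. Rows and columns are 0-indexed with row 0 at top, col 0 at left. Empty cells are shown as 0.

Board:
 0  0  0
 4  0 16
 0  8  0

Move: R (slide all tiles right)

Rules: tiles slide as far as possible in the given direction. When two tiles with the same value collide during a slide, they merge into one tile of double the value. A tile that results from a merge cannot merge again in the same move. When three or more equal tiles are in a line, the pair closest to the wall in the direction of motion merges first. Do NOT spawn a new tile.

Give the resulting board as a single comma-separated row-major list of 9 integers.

Slide right:
row 0: [0, 0, 0] -> [0, 0, 0]
row 1: [4, 0, 16] -> [0, 4, 16]
row 2: [0, 8, 0] -> [0, 0, 8]

Answer: 0, 0, 0, 0, 4, 16, 0, 0, 8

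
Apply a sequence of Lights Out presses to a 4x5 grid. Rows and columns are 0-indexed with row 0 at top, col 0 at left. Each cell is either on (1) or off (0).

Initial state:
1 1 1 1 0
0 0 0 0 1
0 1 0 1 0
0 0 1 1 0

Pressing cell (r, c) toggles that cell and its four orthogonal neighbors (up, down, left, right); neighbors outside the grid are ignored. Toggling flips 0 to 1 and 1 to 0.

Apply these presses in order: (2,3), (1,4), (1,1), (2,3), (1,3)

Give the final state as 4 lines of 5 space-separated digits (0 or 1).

After press 1 at (2,3):
1 1 1 1 0
0 0 0 1 1
0 1 1 0 1
0 0 1 0 0

After press 2 at (1,4):
1 1 1 1 1
0 0 0 0 0
0 1 1 0 0
0 0 1 0 0

After press 3 at (1,1):
1 0 1 1 1
1 1 1 0 0
0 0 1 0 0
0 0 1 0 0

After press 4 at (2,3):
1 0 1 1 1
1 1 1 1 0
0 0 0 1 1
0 0 1 1 0

After press 5 at (1,3):
1 0 1 0 1
1 1 0 0 1
0 0 0 0 1
0 0 1 1 0

Answer: 1 0 1 0 1
1 1 0 0 1
0 0 0 0 1
0 0 1 1 0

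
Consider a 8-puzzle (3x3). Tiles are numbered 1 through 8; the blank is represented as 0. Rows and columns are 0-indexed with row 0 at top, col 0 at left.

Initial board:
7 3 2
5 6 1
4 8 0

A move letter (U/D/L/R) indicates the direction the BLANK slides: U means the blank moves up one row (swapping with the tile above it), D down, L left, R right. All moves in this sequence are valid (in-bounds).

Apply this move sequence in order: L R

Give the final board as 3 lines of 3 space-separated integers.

Answer: 7 3 2
5 6 1
4 8 0

Derivation:
After move 1 (L):
7 3 2
5 6 1
4 0 8

After move 2 (R):
7 3 2
5 6 1
4 8 0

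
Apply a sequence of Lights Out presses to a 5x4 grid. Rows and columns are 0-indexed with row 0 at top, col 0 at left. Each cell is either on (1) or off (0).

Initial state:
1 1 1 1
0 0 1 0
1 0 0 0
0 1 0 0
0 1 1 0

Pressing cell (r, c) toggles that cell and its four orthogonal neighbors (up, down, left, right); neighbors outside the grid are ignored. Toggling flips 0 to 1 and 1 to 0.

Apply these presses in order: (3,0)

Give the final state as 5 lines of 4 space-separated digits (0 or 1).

After press 1 at (3,0):
1 1 1 1
0 0 1 0
0 0 0 0
1 0 0 0
1 1 1 0

Answer: 1 1 1 1
0 0 1 0
0 0 0 0
1 0 0 0
1 1 1 0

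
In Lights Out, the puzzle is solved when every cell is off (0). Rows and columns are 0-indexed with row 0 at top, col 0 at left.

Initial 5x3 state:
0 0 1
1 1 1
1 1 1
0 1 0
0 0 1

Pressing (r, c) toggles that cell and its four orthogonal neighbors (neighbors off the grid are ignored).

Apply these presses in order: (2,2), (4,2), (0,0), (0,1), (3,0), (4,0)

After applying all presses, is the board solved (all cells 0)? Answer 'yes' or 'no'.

Answer: yes

Derivation:
After press 1 at (2,2):
0 0 1
1 1 0
1 0 0
0 1 1
0 0 1

After press 2 at (4,2):
0 0 1
1 1 0
1 0 0
0 1 0
0 1 0

After press 3 at (0,0):
1 1 1
0 1 0
1 0 0
0 1 0
0 1 0

After press 4 at (0,1):
0 0 0
0 0 0
1 0 0
0 1 0
0 1 0

After press 5 at (3,0):
0 0 0
0 0 0
0 0 0
1 0 0
1 1 0

After press 6 at (4,0):
0 0 0
0 0 0
0 0 0
0 0 0
0 0 0

Lights still on: 0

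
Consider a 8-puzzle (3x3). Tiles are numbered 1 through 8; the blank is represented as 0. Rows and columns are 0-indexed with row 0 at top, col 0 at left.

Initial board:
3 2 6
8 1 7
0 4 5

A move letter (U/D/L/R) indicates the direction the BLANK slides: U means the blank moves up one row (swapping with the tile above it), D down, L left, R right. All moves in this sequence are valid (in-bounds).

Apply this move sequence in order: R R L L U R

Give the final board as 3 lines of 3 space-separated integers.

Answer: 3 2 6
1 0 7
8 4 5

Derivation:
After move 1 (R):
3 2 6
8 1 7
4 0 5

After move 2 (R):
3 2 6
8 1 7
4 5 0

After move 3 (L):
3 2 6
8 1 7
4 0 5

After move 4 (L):
3 2 6
8 1 7
0 4 5

After move 5 (U):
3 2 6
0 1 7
8 4 5

After move 6 (R):
3 2 6
1 0 7
8 4 5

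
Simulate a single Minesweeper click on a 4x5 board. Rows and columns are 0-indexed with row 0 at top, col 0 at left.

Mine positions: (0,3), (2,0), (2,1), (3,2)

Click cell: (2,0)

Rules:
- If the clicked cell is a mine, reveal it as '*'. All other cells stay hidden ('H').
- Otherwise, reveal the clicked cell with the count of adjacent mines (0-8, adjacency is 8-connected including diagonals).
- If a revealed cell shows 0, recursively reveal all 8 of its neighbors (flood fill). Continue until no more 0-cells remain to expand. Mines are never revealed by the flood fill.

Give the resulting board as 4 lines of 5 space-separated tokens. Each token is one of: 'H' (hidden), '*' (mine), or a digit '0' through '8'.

H H H H H
H H H H H
* H H H H
H H H H H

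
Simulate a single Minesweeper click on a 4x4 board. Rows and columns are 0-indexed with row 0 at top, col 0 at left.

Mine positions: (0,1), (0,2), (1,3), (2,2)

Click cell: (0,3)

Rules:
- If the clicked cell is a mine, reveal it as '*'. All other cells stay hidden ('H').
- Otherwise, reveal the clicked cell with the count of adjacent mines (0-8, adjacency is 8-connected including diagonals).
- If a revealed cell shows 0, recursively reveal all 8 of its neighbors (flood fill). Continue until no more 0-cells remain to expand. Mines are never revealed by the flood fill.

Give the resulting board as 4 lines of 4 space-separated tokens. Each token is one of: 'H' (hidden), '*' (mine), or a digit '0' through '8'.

H H H 2
H H H H
H H H H
H H H H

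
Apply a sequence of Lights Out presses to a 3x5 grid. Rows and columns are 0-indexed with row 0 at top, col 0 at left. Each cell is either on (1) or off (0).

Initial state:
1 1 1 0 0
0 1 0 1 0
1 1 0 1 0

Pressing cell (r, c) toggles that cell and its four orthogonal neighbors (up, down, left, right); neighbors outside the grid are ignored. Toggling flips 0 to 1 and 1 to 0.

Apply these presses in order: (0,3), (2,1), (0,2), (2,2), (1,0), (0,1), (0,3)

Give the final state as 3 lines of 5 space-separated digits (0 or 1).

Answer: 1 1 1 1 0
1 0 0 1 0
1 1 0 0 0

Derivation:
After press 1 at (0,3):
1 1 0 1 1
0 1 0 0 0
1 1 0 1 0

After press 2 at (2,1):
1 1 0 1 1
0 0 0 0 0
0 0 1 1 0

After press 3 at (0,2):
1 0 1 0 1
0 0 1 0 0
0 0 1 1 0

After press 4 at (2,2):
1 0 1 0 1
0 0 0 0 0
0 1 0 0 0

After press 5 at (1,0):
0 0 1 0 1
1 1 0 0 0
1 1 0 0 0

After press 6 at (0,1):
1 1 0 0 1
1 0 0 0 0
1 1 0 0 0

After press 7 at (0,3):
1 1 1 1 0
1 0 0 1 0
1 1 0 0 0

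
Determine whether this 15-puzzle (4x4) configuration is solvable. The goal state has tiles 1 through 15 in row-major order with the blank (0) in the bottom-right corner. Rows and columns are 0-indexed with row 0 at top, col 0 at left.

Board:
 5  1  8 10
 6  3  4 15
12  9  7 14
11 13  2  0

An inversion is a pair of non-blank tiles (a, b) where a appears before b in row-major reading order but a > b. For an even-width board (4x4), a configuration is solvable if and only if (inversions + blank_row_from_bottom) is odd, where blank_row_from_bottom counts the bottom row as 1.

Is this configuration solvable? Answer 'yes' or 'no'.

Answer: no

Derivation:
Inversions: 39
Blank is in row 3 (0-indexed from top), which is row 1 counting from the bottom (bottom = 1).
39 + 1 = 40, which is even, so the puzzle is not solvable.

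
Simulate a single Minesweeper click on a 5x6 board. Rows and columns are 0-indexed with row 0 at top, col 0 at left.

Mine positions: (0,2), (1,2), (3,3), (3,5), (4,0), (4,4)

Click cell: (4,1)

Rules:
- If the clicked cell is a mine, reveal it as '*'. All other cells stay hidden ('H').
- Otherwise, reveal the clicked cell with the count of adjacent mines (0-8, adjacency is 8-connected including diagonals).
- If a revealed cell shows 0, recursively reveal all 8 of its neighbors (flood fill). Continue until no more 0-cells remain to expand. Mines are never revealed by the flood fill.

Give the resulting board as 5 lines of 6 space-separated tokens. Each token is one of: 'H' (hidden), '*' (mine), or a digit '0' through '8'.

H H H H H H
H H H H H H
H H H H H H
H H H H H H
H 1 H H H H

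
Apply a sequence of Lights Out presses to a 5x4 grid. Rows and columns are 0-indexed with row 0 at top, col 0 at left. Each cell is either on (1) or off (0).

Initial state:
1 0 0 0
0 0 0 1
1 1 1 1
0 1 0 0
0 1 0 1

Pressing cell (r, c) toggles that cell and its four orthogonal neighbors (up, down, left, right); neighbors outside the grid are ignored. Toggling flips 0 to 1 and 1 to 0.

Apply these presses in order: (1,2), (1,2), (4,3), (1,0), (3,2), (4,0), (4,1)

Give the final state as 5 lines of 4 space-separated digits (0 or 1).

Answer: 0 0 0 0
1 1 0 1
0 1 0 1
1 1 1 0
0 1 1 0

Derivation:
After press 1 at (1,2):
1 0 1 0
0 1 1 0
1 1 0 1
0 1 0 0
0 1 0 1

After press 2 at (1,2):
1 0 0 0
0 0 0 1
1 1 1 1
0 1 0 0
0 1 0 1

After press 3 at (4,3):
1 0 0 0
0 0 0 1
1 1 1 1
0 1 0 1
0 1 1 0

After press 4 at (1,0):
0 0 0 0
1 1 0 1
0 1 1 1
0 1 0 1
0 1 1 0

After press 5 at (3,2):
0 0 0 0
1 1 0 1
0 1 0 1
0 0 1 0
0 1 0 0

After press 6 at (4,0):
0 0 0 0
1 1 0 1
0 1 0 1
1 0 1 0
1 0 0 0

After press 7 at (4,1):
0 0 0 0
1 1 0 1
0 1 0 1
1 1 1 0
0 1 1 0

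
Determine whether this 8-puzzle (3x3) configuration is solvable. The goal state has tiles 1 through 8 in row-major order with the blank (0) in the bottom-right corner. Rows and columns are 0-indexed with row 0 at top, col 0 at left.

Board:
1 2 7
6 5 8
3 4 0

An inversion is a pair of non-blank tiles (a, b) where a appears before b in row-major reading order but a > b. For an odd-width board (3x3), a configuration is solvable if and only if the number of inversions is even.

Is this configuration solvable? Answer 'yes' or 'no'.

Answer: no

Derivation:
Inversions (pairs i<j in row-major order where tile[i] > tile[j] > 0): 11
11 is odd, so the puzzle is not solvable.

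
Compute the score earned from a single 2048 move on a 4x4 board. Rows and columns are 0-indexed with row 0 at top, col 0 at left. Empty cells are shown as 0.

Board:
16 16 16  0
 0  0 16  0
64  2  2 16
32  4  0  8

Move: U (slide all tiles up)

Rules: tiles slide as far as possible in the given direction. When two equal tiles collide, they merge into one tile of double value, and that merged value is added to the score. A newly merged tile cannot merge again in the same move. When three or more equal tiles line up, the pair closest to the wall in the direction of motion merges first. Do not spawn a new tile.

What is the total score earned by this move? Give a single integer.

Slide up:
col 0: [16, 0, 64, 32] -> [16, 64, 32, 0]  score +0 (running 0)
col 1: [16, 0, 2, 4] -> [16, 2, 4, 0]  score +0 (running 0)
col 2: [16, 16, 2, 0] -> [32, 2, 0, 0]  score +32 (running 32)
col 3: [0, 0, 16, 8] -> [16, 8, 0, 0]  score +0 (running 32)
Board after move:
16 16 32 16
64  2  2  8
32  4  0  0
 0  0  0  0

Answer: 32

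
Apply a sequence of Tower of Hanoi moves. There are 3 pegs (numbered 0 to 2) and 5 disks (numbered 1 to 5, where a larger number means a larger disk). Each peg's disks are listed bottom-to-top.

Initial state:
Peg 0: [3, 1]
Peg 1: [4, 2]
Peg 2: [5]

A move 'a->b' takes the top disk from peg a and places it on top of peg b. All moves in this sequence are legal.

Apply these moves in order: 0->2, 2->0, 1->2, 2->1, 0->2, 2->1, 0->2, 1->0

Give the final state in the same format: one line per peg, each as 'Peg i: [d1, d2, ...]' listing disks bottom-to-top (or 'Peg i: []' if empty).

Answer: Peg 0: [1]
Peg 1: [4, 2]
Peg 2: [5, 3]

Derivation:
After move 1 (0->2):
Peg 0: [3]
Peg 1: [4, 2]
Peg 2: [5, 1]

After move 2 (2->0):
Peg 0: [3, 1]
Peg 1: [4, 2]
Peg 2: [5]

After move 3 (1->2):
Peg 0: [3, 1]
Peg 1: [4]
Peg 2: [5, 2]

After move 4 (2->1):
Peg 0: [3, 1]
Peg 1: [4, 2]
Peg 2: [5]

After move 5 (0->2):
Peg 0: [3]
Peg 1: [4, 2]
Peg 2: [5, 1]

After move 6 (2->1):
Peg 0: [3]
Peg 1: [4, 2, 1]
Peg 2: [5]

After move 7 (0->2):
Peg 0: []
Peg 1: [4, 2, 1]
Peg 2: [5, 3]

After move 8 (1->0):
Peg 0: [1]
Peg 1: [4, 2]
Peg 2: [5, 3]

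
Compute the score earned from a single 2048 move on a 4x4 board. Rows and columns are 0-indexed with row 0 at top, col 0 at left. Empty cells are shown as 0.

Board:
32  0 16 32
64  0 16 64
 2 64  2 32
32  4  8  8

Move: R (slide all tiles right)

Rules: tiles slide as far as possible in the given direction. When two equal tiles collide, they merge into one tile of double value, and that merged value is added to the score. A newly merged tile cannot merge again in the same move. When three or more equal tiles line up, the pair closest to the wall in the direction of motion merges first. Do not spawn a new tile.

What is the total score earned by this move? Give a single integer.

Answer: 16

Derivation:
Slide right:
row 0: [32, 0, 16, 32] -> [0, 32, 16, 32]  score +0 (running 0)
row 1: [64, 0, 16, 64] -> [0, 64, 16, 64]  score +0 (running 0)
row 2: [2, 64, 2, 32] -> [2, 64, 2, 32]  score +0 (running 0)
row 3: [32, 4, 8, 8] -> [0, 32, 4, 16]  score +16 (running 16)
Board after move:
 0 32 16 32
 0 64 16 64
 2 64  2 32
 0 32  4 16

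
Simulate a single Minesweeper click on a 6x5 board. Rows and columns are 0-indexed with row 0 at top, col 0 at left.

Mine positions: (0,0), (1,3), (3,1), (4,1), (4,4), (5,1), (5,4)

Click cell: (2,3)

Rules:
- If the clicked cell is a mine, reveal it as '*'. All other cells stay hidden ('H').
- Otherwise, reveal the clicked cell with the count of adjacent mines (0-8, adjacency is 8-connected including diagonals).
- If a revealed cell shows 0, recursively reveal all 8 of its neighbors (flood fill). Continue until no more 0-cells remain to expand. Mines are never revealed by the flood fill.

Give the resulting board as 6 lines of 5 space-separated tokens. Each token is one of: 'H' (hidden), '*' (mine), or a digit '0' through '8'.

H H H H H
H H H H H
H H H 1 H
H H H H H
H H H H H
H H H H H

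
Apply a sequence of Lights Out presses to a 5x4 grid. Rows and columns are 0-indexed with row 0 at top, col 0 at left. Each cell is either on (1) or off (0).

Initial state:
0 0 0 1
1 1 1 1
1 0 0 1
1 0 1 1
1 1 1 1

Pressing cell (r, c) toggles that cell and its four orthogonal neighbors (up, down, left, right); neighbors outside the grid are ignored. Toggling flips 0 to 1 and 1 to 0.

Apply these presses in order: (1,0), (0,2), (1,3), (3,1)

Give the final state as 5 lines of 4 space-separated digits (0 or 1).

After press 1 at (1,0):
1 0 0 1
0 0 1 1
0 0 0 1
1 0 1 1
1 1 1 1

After press 2 at (0,2):
1 1 1 0
0 0 0 1
0 0 0 1
1 0 1 1
1 1 1 1

After press 3 at (1,3):
1 1 1 1
0 0 1 0
0 0 0 0
1 0 1 1
1 1 1 1

After press 4 at (3,1):
1 1 1 1
0 0 1 0
0 1 0 0
0 1 0 1
1 0 1 1

Answer: 1 1 1 1
0 0 1 0
0 1 0 0
0 1 0 1
1 0 1 1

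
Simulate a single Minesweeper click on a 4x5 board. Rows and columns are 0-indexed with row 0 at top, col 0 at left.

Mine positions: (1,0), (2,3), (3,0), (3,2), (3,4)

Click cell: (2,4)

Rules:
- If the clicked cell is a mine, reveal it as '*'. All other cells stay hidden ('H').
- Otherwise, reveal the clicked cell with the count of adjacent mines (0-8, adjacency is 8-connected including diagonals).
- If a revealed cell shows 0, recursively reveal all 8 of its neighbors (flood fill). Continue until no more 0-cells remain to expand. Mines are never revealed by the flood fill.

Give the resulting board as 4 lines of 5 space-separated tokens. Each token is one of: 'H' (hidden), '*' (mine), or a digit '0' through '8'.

H H H H H
H H H H H
H H H H 2
H H H H H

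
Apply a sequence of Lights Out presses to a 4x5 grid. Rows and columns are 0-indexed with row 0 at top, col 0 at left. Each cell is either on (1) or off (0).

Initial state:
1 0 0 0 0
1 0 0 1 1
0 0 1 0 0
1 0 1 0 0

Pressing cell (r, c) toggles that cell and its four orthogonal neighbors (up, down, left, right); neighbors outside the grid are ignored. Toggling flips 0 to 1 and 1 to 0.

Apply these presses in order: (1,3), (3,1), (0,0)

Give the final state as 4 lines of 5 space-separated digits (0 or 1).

Answer: 0 1 0 1 0
0 0 1 0 0
0 1 1 1 0
0 1 0 0 0

Derivation:
After press 1 at (1,3):
1 0 0 1 0
1 0 1 0 0
0 0 1 1 0
1 0 1 0 0

After press 2 at (3,1):
1 0 0 1 0
1 0 1 0 0
0 1 1 1 0
0 1 0 0 0

After press 3 at (0,0):
0 1 0 1 0
0 0 1 0 0
0 1 1 1 0
0 1 0 0 0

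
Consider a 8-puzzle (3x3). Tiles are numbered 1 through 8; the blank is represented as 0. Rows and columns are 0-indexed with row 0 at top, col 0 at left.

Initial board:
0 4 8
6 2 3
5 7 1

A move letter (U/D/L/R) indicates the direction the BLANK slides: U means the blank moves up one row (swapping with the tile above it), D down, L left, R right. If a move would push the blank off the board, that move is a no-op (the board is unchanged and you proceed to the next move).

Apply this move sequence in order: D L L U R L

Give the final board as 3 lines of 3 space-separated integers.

Answer: 0 4 8
6 2 3
5 7 1

Derivation:
After move 1 (D):
6 4 8
0 2 3
5 7 1

After move 2 (L):
6 4 8
0 2 3
5 7 1

After move 3 (L):
6 4 8
0 2 3
5 7 1

After move 4 (U):
0 4 8
6 2 3
5 7 1

After move 5 (R):
4 0 8
6 2 3
5 7 1

After move 6 (L):
0 4 8
6 2 3
5 7 1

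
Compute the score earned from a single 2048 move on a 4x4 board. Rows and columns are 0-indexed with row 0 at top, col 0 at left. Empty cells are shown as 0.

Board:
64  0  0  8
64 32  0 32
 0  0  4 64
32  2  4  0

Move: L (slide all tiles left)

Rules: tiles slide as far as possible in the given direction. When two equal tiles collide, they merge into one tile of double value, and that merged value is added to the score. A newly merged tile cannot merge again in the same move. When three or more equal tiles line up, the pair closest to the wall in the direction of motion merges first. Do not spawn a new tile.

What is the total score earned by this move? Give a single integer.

Slide left:
row 0: [64, 0, 0, 8] -> [64, 8, 0, 0]  score +0 (running 0)
row 1: [64, 32, 0, 32] -> [64, 64, 0, 0]  score +64 (running 64)
row 2: [0, 0, 4, 64] -> [4, 64, 0, 0]  score +0 (running 64)
row 3: [32, 2, 4, 0] -> [32, 2, 4, 0]  score +0 (running 64)
Board after move:
64  8  0  0
64 64  0  0
 4 64  0  0
32  2  4  0

Answer: 64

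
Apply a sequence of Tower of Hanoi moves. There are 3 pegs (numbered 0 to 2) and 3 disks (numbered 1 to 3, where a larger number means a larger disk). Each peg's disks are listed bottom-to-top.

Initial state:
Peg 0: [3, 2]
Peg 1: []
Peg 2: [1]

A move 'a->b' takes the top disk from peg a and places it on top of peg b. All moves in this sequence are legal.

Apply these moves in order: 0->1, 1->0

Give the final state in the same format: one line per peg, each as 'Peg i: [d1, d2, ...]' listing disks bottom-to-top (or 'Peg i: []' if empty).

After move 1 (0->1):
Peg 0: [3]
Peg 1: [2]
Peg 2: [1]

After move 2 (1->0):
Peg 0: [3, 2]
Peg 1: []
Peg 2: [1]

Answer: Peg 0: [3, 2]
Peg 1: []
Peg 2: [1]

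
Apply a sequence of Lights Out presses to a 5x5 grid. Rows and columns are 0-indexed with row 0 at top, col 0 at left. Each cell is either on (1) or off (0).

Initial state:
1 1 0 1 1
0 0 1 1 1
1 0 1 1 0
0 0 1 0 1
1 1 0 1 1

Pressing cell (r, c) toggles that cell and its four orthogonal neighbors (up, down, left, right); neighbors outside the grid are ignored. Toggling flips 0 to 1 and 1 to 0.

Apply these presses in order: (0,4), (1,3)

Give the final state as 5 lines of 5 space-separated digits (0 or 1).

After press 1 at (0,4):
1 1 0 0 0
0 0 1 1 0
1 0 1 1 0
0 0 1 0 1
1 1 0 1 1

After press 2 at (1,3):
1 1 0 1 0
0 0 0 0 1
1 0 1 0 0
0 0 1 0 1
1 1 0 1 1

Answer: 1 1 0 1 0
0 0 0 0 1
1 0 1 0 0
0 0 1 0 1
1 1 0 1 1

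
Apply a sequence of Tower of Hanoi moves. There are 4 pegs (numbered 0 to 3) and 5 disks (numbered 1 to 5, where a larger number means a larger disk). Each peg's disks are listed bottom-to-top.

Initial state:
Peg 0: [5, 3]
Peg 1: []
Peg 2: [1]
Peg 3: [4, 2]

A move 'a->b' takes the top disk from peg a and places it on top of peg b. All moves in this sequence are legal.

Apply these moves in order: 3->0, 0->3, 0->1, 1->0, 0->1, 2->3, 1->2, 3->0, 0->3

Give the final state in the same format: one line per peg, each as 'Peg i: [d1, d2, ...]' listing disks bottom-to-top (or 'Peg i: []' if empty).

Answer: Peg 0: [5]
Peg 1: []
Peg 2: [3]
Peg 3: [4, 2, 1]

Derivation:
After move 1 (3->0):
Peg 0: [5, 3, 2]
Peg 1: []
Peg 2: [1]
Peg 3: [4]

After move 2 (0->3):
Peg 0: [5, 3]
Peg 1: []
Peg 2: [1]
Peg 3: [4, 2]

After move 3 (0->1):
Peg 0: [5]
Peg 1: [3]
Peg 2: [1]
Peg 3: [4, 2]

After move 4 (1->0):
Peg 0: [5, 3]
Peg 1: []
Peg 2: [1]
Peg 3: [4, 2]

After move 5 (0->1):
Peg 0: [5]
Peg 1: [3]
Peg 2: [1]
Peg 3: [4, 2]

After move 6 (2->3):
Peg 0: [5]
Peg 1: [3]
Peg 2: []
Peg 3: [4, 2, 1]

After move 7 (1->2):
Peg 0: [5]
Peg 1: []
Peg 2: [3]
Peg 3: [4, 2, 1]

After move 8 (3->0):
Peg 0: [5, 1]
Peg 1: []
Peg 2: [3]
Peg 3: [4, 2]

After move 9 (0->3):
Peg 0: [5]
Peg 1: []
Peg 2: [3]
Peg 3: [4, 2, 1]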